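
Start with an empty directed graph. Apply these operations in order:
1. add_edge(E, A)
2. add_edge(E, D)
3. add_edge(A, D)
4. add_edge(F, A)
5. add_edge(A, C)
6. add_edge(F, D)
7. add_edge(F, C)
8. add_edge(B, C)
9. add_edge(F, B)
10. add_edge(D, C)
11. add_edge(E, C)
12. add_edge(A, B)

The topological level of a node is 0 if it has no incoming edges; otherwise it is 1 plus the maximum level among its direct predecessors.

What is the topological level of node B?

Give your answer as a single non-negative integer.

Answer: 2

Derivation:
Op 1: add_edge(E, A). Edges now: 1
Op 2: add_edge(E, D). Edges now: 2
Op 3: add_edge(A, D). Edges now: 3
Op 4: add_edge(F, A). Edges now: 4
Op 5: add_edge(A, C). Edges now: 5
Op 6: add_edge(F, D). Edges now: 6
Op 7: add_edge(F, C). Edges now: 7
Op 8: add_edge(B, C). Edges now: 8
Op 9: add_edge(F, B). Edges now: 9
Op 10: add_edge(D, C). Edges now: 10
Op 11: add_edge(E, C). Edges now: 11
Op 12: add_edge(A, B). Edges now: 12
Compute levels (Kahn BFS):
  sources (in-degree 0): E, F
  process E: level=0
    E->A: in-degree(A)=1, level(A)>=1
    E->C: in-degree(C)=4, level(C)>=1
    E->D: in-degree(D)=2, level(D)>=1
  process F: level=0
    F->A: in-degree(A)=0, level(A)=1, enqueue
    F->B: in-degree(B)=1, level(B)>=1
    F->C: in-degree(C)=3, level(C)>=1
    F->D: in-degree(D)=1, level(D)>=1
  process A: level=1
    A->B: in-degree(B)=0, level(B)=2, enqueue
    A->C: in-degree(C)=2, level(C)>=2
    A->D: in-degree(D)=0, level(D)=2, enqueue
  process B: level=2
    B->C: in-degree(C)=1, level(C)>=3
  process D: level=2
    D->C: in-degree(C)=0, level(C)=3, enqueue
  process C: level=3
All levels: A:1, B:2, C:3, D:2, E:0, F:0
level(B) = 2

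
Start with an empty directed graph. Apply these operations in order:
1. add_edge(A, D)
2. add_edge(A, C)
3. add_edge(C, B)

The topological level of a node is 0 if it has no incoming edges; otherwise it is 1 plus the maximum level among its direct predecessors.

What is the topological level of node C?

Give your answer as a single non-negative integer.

Answer: 1

Derivation:
Op 1: add_edge(A, D). Edges now: 1
Op 2: add_edge(A, C). Edges now: 2
Op 3: add_edge(C, B). Edges now: 3
Compute levels (Kahn BFS):
  sources (in-degree 0): A
  process A: level=0
    A->C: in-degree(C)=0, level(C)=1, enqueue
    A->D: in-degree(D)=0, level(D)=1, enqueue
  process C: level=1
    C->B: in-degree(B)=0, level(B)=2, enqueue
  process D: level=1
  process B: level=2
All levels: A:0, B:2, C:1, D:1
level(C) = 1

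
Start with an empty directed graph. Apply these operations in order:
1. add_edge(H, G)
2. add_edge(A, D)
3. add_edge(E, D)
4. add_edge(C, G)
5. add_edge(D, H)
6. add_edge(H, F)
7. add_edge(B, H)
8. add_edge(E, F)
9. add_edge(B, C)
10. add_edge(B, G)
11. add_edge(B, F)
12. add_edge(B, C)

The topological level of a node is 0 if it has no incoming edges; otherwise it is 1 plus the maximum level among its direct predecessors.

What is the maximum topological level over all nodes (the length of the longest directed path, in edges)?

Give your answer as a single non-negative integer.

Answer: 3

Derivation:
Op 1: add_edge(H, G). Edges now: 1
Op 2: add_edge(A, D). Edges now: 2
Op 3: add_edge(E, D). Edges now: 3
Op 4: add_edge(C, G). Edges now: 4
Op 5: add_edge(D, H). Edges now: 5
Op 6: add_edge(H, F). Edges now: 6
Op 7: add_edge(B, H). Edges now: 7
Op 8: add_edge(E, F). Edges now: 8
Op 9: add_edge(B, C). Edges now: 9
Op 10: add_edge(B, G). Edges now: 10
Op 11: add_edge(B, F). Edges now: 11
Op 12: add_edge(B, C) (duplicate, no change). Edges now: 11
Compute levels (Kahn BFS):
  sources (in-degree 0): A, B, E
  process A: level=0
    A->D: in-degree(D)=1, level(D)>=1
  process B: level=0
    B->C: in-degree(C)=0, level(C)=1, enqueue
    B->F: in-degree(F)=2, level(F)>=1
    B->G: in-degree(G)=2, level(G)>=1
    B->H: in-degree(H)=1, level(H)>=1
  process E: level=0
    E->D: in-degree(D)=0, level(D)=1, enqueue
    E->F: in-degree(F)=1, level(F)>=1
  process C: level=1
    C->G: in-degree(G)=1, level(G)>=2
  process D: level=1
    D->H: in-degree(H)=0, level(H)=2, enqueue
  process H: level=2
    H->F: in-degree(F)=0, level(F)=3, enqueue
    H->G: in-degree(G)=0, level(G)=3, enqueue
  process F: level=3
  process G: level=3
All levels: A:0, B:0, C:1, D:1, E:0, F:3, G:3, H:2
max level = 3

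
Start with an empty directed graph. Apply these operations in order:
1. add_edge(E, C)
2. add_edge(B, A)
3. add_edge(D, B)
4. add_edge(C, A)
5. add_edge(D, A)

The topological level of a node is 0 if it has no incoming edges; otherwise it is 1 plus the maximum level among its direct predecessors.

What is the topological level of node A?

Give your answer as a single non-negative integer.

Op 1: add_edge(E, C). Edges now: 1
Op 2: add_edge(B, A). Edges now: 2
Op 3: add_edge(D, B). Edges now: 3
Op 4: add_edge(C, A). Edges now: 4
Op 5: add_edge(D, A). Edges now: 5
Compute levels (Kahn BFS):
  sources (in-degree 0): D, E
  process D: level=0
    D->A: in-degree(A)=2, level(A)>=1
    D->B: in-degree(B)=0, level(B)=1, enqueue
  process E: level=0
    E->C: in-degree(C)=0, level(C)=1, enqueue
  process B: level=1
    B->A: in-degree(A)=1, level(A)>=2
  process C: level=1
    C->A: in-degree(A)=0, level(A)=2, enqueue
  process A: level=2
All levels: A:2, B:1, C:1, D:0, E:0
level(A) = 2

Answer: 2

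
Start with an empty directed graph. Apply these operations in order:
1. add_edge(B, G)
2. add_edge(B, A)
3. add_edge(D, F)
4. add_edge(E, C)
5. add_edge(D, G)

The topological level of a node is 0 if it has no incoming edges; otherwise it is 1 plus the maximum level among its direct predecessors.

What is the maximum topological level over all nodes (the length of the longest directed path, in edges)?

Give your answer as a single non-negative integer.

Op 1: add_edge(B, G). Edges now: 1
Op 2: add_edge(B, A). Edges now: 2
Op 3: add_edge(D, F). Edges now: 3
Op 4: add_edge(E, C). Edges now: 4
Op 5: add_edge(D, G). Edges now: 5
Compute levels (Kahn BFS):
  sources (in-degree 0): B, D, E
  process B: level=0
    B->A: in-degree(A)=0, level(A)=1, enqueue
    B->G: in-degree(G)=1, level(G)>=1
  process D: level=0
    D->F: in-degree(F)=0, level(F)=1, enqueue
    D->G: in-degree(G)=0, level(G)=1, enqueue
  process E: level=0
    E->C: in-degree(C)=0, level(C)=1, enqueue
  process A: level=1
  process F: level=1
  process G: level=1
  process C: level=1
All levels: A:1, B:0, C:1, D:0, E:0, F:1, G:1
max level = 1

Answer: 1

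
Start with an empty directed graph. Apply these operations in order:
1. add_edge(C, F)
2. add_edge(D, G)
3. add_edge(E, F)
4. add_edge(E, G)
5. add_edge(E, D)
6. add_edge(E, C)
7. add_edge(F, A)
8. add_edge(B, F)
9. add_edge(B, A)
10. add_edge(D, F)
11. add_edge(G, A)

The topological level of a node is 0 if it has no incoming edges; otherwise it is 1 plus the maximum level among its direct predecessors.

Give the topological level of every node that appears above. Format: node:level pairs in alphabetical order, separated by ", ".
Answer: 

Op 1: add_edge(C, F). Edges now: 1
Op 2: add_edge(D, G). Edges now: 2
Op 3: add_edge(E, F). Edges now: 3
Op 4: add_edge(E, G). Edges now: 4
Op 5: add_edge(E, D). Edges now: 5
Op 6: add_edge(E, C). Edges now: 6
Op 7: add_edge(F, A). Edges now: 7
Op 8: add_edge(B, F). Edges now: 8
Op 9: add_edge(B, A). Edges now: 9
Op 10: add_edge(D, F). Edges now: 10
Op 11: add_edge(G, A). Edges now: 11
Compute levels (Kahn BFS):
  sources (in-degree 0): B, E
  process B: level=0
    B->A: in-degree(A)=2, level(A)>=1
    B->F: in-degree(F)=3, level(F)>=1
  process E: level=0
    E->C: in-degree(C)=0, level(C)=1, enqueue
    E->D: in-degree(D)=0, level(D)=1, enqueue
    E->F: in-degree(F)=2, level(F)>=1
    E->G: in-degree(G)=1, level(G)>=1
  process C: level=1
    C->F: in-degree(F)=1, level(F)>=2
  process D: level=1
    D->F: in-degree(F)=0, level(F)=2, enqueue
    D->G: in-degree(G)=0, level(G)=2, enqueue
  process F: level=2
    F->A: in-degree(A)=1, level(A)>=3
  process G: level=2
    G->A: in-degree(A)=0, level(A)=3, enqueue
  process A: level=3
All levels: A:3, B:0, C:1, D:1, E:0, F:2, G:2

Answer: A:3, B:0, C:1, D:1, E:0, F:2, G:2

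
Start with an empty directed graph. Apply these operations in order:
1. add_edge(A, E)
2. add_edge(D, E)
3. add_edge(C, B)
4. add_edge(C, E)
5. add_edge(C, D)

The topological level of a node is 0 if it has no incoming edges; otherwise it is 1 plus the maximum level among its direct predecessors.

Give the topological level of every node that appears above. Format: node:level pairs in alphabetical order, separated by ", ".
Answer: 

Op 1: add_edge(A, E). Edges now: 1
Op 2: add_edge(D, E). Edges now: 2
Op 3: add_edge(C, B). Edges now: 3
Op 4: add_edge(C, E). Edges now: 4
Op 5: add_edge(C, D). Edges now: 5
Compute levels (Kahn BFS):
  sources (in-degree 0): A, C
  process A: level=0
    A->E: in-degree(E)=2, level(E)>=1
  process C: level=0
    C->B: in-degree(B)=0, level(B)=1, enqueue
    C->D: in-degree(D)=0, level(D)=1, enqueue
    C->E: in-degree(E)=1, level(E)>=1
  process B: level=1
  process D: level=1
    D->E: in-degree(E)=0, level(E)=2, enqueue
  process E: level=2
All levels: A:0, B:1, C:0, D:1, E:2

Answer: A:0, B:1, C:0, D:1, E:2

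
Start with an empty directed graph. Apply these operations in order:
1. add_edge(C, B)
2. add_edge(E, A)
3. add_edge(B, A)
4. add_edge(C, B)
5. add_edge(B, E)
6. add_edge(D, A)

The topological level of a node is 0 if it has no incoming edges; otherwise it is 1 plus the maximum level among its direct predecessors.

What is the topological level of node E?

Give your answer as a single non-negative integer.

Op 1: add_edge(C, B). Edges now: 1
Op 2: add_edge(E, A). Edges now: 2
Op 3: add_edge(B, A). Edges now: 3
Op 4: add_edge(C, B) (duplicate, no change). Edges now: 3
Op 5: add_edge(B, E). Edges now: 4
Op 6: add_edge(D, A). Edges now: 5
Compute levels (Kahn BFS):
  sources (in-degree 0): C, D
  process C: level=0
    C->B: in-degree(B)=0, level(B)=1, enqueue
  process D: level=0
    D->A: in-degree(A)=2, level(A)>=1
  process B: level=1
    B->A: in-degree(A)=1, level(A)>=2
    B->E: in-degree(E)=0, level(E)=2, enqueue
  process E: level=2
    E->A: in-degree(A)=0, level(A)=3, enqueue
  process A: level=3
All levels: A:3, B:1, C:0, D:0, E:2
level(E) = 2

Answer: 2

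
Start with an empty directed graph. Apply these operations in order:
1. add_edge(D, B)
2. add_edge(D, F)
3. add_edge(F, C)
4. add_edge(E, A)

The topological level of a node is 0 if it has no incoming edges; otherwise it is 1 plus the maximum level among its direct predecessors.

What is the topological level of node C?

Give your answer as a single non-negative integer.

Op 1: add_edge(D, B). Edges now: 1
Op 2: add_edge(D, F). Edges now: 2
Op 3: add_edge(F, C). Edges now: 3
Op 4: add_edge(E, A). Edges now: 4
Compute levels (Kahn BFS):
  sources (in-degree 0): D, E
  process D: level=0
    D->B: in-degree(B)=0, level(B)=1, enqueue
    D->F: in-degree(F)=0, level(F)=1, enqueue
  process E: level=0
    E->A: in-degree(A)=0, level(A)=1, enqueue
  process B: level=1
  process F: level=1
    F->C: in-degree(C)=0, level(C)=2, enqueue
  process A: level=1
  process C: level=2
All levels: A:1, B:1, C:2, D:0, E:0, F:1
level(C) = 2

Answer: 2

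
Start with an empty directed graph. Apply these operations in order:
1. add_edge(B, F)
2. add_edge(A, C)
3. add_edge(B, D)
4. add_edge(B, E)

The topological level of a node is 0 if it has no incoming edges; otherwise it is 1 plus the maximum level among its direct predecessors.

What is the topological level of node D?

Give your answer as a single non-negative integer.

Op 1: add_edge(B, F). Edges now: 1
Op 2: add_edge(A, C). Edges now: 2
Op 3: add_edge(B, D). Edges now: 3
Op 4: add_edge(B, E). Edges now: 4
Compute levels (Kahn BFS):
  sources (in-degree 0): A, B
  process A: level=0
    A->C: in-degree(C)=0, level(C)=1, enqueue
  process B: level=0
    B->D: in-degree(D)=0, level(D)=1, enqueue
    B->E: in-degree(E)=0, level(E)=1, enqueue
    B->F: in-degree(F)=0, level(F)=1, enqueue
  process C: level=1
  process D: level=1
  process E: level=1
  process F: level=1
All levels: A:0, B:0, C:1, D:1, E:1, F:1
level(D) = 1

Answer: 1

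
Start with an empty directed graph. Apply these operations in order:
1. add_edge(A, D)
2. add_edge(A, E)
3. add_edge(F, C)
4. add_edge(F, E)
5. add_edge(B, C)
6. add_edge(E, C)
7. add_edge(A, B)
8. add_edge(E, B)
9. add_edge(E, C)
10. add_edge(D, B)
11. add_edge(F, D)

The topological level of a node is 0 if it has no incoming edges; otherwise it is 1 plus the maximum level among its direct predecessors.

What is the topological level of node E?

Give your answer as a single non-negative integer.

Op 1: add_edge(A, D). Edges now: 1
Op 2: add_edge(A, E). Edges now: 2
Op 3: add_edge(F, C). Edges now: 3
Op 4: add_edge(F, E). Edges now: 4
Op 5: add_edge(B, C). Edges now: 5
Op 6: add_edge(E, C). Edges now: 6
Op 7: add_edge(A, B). Edges now: 7
Op 8: add_edge(E, B). Edges now: 8
Op 9: add_edge(E, C) (duplicate, no change). Edges now: 8
Op 10: add_edge(D, B). Edges now: 9
Op 11: add_edge(F, D). Edges now: 10
Compute levels (Kahn BFS):
  sources (in-degree 0): A, F
  process A: level=0
    A->B: in-degree(B)=2, level(B)>=1
    A->D: in-degree(D)=1, level(D)>=1
    A->E: in-degree(E)=1, level(E)>=1
  process F: level=0
    F->C: in-degree(C)=2, level(C)>=1
    F->D: in-degree(D)=0, level(D)=1, enqueue
    F->E: in-degree(E)=0, level(E)=1, enqueue
  process D: level=1
    D->B: in-degree(B)=1, level(B)>=2
  process E: level=1
    E->B: in-degree(B)=0, level(B)=2, enqueue
    E->C: in-degree(C)=1, level(C)>=2
  process B: level=2
    B->C: in-degree(C)=0, level(C)=3, enqueue
  process C: level=3
All levels: A:0, B:2, C:3, D:1, E:1, F:0
level(E) = 1

Answer: 1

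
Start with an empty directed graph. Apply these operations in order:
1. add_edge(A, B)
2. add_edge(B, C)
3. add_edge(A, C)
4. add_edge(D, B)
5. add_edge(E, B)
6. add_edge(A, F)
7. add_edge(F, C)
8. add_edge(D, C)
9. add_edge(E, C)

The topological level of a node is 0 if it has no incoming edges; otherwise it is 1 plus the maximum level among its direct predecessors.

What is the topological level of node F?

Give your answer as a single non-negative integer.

Answer: 1

Derivation:
Op 1: add_edge(A, B). Edges now: 1
Op 2: add_edge(B, C). Edges now: 2
Op 3: add_edge(A, C). Edges now: 3
Op 4: add_edge(D, B). Edges now: 4
Op 5: add_edge(E, B). Edges now: 5
Op 6: add_edge(A, F). Edges now: 6
Op 7: add_edge(F, C). Edges now: 7
Op 8: add_edge(D, C). Edges now: 8
Op 9: add_edge(E, C). Edges now: 9
Compute levels (Kahn BFS):
  sources (in-degree 0): A, D, E
  process A: level=0
    A->B: in-degree(B)=2, level(B)>=1
    A->C: in-degree(C)=4, level(C)>=1
    A->F: in-degree(F)=0, level(F)=1, enqueue
  process D: level=0
    D->B: in-degree(B)=1, level(B)>=1
    D->C: in-degree(C)=3, level(C)>=1
  process E: level=0
    E->B: in-degree(B)=0, level(B)=1, enqueue
    E->C: in-degree(C)=2, level(C)>=1
  process F: level=1
    F->C: in-degree(C)=1, level(C)>=2
  process B: level=1
    B->C: in-degree(C)=0, level(C)=2, enqueue
  process C: level=2
All levels: A:0, B:1, C:2, D:0, E:0, F:1
level(F) = 1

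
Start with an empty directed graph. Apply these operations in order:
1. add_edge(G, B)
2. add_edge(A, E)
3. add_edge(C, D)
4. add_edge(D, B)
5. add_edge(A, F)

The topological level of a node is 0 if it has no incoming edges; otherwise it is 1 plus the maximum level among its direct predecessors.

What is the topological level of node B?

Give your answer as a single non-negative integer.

Answer: 2

Derivation:
Op 1: add_edge(G, B). Edges now: 1
Op 2: add_edge(A, E). Edges now: 2
Op 3: add_edge(C, D). Edges now: 3
Op 4: add_edge(D, B). Edges now: 4
Op 5: add_edge(A, F). Edges now: 5
Compute levels (Kahn BFS):
  sources (in-degree 0): A, C, G
  process A: level=0
    A->E: in-degree(E)=0, level(E)=1, enqueue
    A->F: in-degree(F)=0, level(F)=1, enqueue
  process C: level=0
    C->D: in-degree(D)=0, level(D)=1, enqueue
  process G: level=0
    G->B: in-degree(B)=1, level(B)>=1
  process E: level=1
  process F: level=1
  process D: level=1
    D->B: in-degree(B)=0, level(B)=2, enqueue
  process B: level=2
All levels: A:0, B:2, C:0, D:1, E:1, F:1, G:0
level(B) = 2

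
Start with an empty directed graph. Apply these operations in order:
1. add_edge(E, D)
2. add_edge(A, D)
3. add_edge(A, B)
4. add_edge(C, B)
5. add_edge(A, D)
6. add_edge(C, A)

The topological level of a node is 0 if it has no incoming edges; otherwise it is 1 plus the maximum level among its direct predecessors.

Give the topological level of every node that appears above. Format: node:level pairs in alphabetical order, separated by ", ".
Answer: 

Answer: A:1, B:2, C:0, D:2, E:0

Derivation:
Op 1: add_edge(E, D). Edges now: 1
Op 2: add_edge(A, D). Edges now: 2
Op 3: add_edge(A, B). Edges now: 3
Op 4: add_edge(C, B). Edges now: 4
Op 5: add_edge(A, D) (duplicate, no change). Edges now: 4
Op 6: add_edge(C, A). Edges now: 5
Compute levels (Kahn BFS):
  sources (in-degree 0): C, E
  process C: level=0
    C->A: in-degree(A)=0, level(A)=1, enqueue
    C->B: in-degree(B)=1, level(B)>=1
  process E: level=0
    E->D: in-degree(D)=1, level(D)>=1
  process A: level=1
    A->B: in-degree(B)=0, level(B)=2, enqueue
    A->D: in-degree(D)=0, level(D)=2, enqueue
  process B: level=2
  process D: level=2
All levels: A:1, B:2, C:0, D:2, E:0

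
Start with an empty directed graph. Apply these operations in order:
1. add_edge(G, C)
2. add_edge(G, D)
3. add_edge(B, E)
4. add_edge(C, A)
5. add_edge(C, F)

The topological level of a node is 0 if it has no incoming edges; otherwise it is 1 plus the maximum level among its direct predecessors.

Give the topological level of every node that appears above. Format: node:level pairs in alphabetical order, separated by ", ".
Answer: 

Answer: A:2, B:0, C:1, D:1, E:1, F:2, G:0

Derivation:
Op 1: add_edge(G, C). Edges now: 1
Op 2: add_edge(G, D). Edges now: 2
Op 3: add_edge(B, E). Edges now: 3
Op 4: add_edge(C, A). Edges now: 4
Op 5: add_edge(C, F). Edges now: 5
Compute levels (Kahn BFS):
  sources (in-degree 0): B, G
  process B: level=0
    B->E: in-degree(E)=0, level(E)=1, enqueue
  process G: level=0
    G->C: in-degree(C)=0, level(C)=1, enqueue
    G->D: in-degree(D)=0, level(D)=1, enqueue
  process E: level=1
  process C: level=1
    C->A: in-degree(A)=0, level(A)=2, enqueue
    C->F: in-degree(F)=0, level(F)=2, enqueue
  process D: level=1
  process A: level=2
  process F: level=2
All levels: A:2, B:0, C:1, D:1, E:1, F:2, G:0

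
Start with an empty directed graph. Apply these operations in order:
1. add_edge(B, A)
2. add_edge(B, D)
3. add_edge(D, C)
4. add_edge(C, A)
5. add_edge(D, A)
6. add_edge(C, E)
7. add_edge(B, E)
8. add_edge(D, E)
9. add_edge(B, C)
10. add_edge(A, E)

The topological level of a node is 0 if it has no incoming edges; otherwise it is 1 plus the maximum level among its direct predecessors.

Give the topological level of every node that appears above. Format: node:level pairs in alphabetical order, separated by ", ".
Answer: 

Op 1: add_edge(B, A). Edges now: 1
Op 2: add_edge(B, D). Edges now: 2
Op 3: add_edge(D, C). Edges now: 3
Op 4: add_edge(C, A). Edges now: 4
Op 5: add_edge(D, A). Edges now: 5
Op 6: add_edge(C, E). Edges now: 6
Op 7: add_edge(B, E). Edges now: 7
Op 8: add_edge(D, E). Edges now: 8
Op 9: add_edge(B, C). Edges now: 9
Op 10: add_edge(A, E). Edges now: 10
Compute levels (Kahn BFS):
  sources (in-degree 0): B
  process B: level=0
    B->A: in-degree(A)=2, level(A)>=1
    B->C: in-degree(C)=1, level(C)>=1
    B->D: in-degree(D)=0, level(D)=1, enqueue
    B->E: in-degree(E)=3, level(E)>=1
  process D: level=1
    D->A: in-degree(A)=1, level(A)>=2
    D->C: in-degree(C)=0, level(C)=2, enqueue
    D->E: in-degree(E)=2, level(E)>=2
  process C: level=2
    C->A: in-degree(A)=0, level(A)=3, enqueue
    C->E: in-degree(E)=1, level(E)>=3
  process A: level=3
    A->E: in-degree(E)=0, level(E)=4, enqueue
  process E: level=4
All levels: A:3, B:0, C:2, D:1, E:4

Answer: A:3, B:0, C:2, D:1, E:4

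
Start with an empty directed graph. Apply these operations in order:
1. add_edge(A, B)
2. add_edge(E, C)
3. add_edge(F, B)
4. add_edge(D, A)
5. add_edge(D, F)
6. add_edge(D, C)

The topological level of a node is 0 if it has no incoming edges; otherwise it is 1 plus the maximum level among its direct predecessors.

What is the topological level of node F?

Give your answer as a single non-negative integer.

Answer: 1

Derivation:
Op 1: add_edge(A, B). Edges now: 1
Op 2: add_edge(E, C). Edges now: 2
Op 3: add_edge(F, B). Edges now: 3
Op 4: add_edge(D, A). Edges now: 4
Op 5: add_edge(D, F). Edges now: 5
Op 6: add_edge(D, C). Edges now: 6
Compute levels (Kahn BFS):
  sources (in-degree 0): D, E
  process D: level=0
    D->A: in-degree(A)=0, level(A)=1, enqueue
    D->C: in-degree(C)=1, level(C)>=1
    D->F: in-degree(F)=0, level(F)=1, enqueue
  process E: level=0
    E->C: in-degree(C)=0, level(C)=1, enqueue
  process A: level=1
    A->B: in-degree(B)=1, level(B)>=2
  process F: level=1
    F->B: in-degree(B)=0, level(B)=2, enqueue
  process C: level=1
  process B: level=2
All levels: A:1, B:2, C:1, D:0, E:0, F:1
level(F) = 1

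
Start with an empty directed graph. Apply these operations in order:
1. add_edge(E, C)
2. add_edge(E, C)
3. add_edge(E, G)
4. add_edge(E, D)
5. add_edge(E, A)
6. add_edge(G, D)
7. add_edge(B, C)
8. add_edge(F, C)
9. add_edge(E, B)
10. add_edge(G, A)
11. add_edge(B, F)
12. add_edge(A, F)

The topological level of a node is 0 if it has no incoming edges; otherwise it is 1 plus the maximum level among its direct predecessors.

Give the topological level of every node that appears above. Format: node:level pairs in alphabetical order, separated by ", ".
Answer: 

Answer: A:2, B:1, C:4, D:2, E:0, F:3, G:1

Derivation:
Op 1: add_edge(E, C). Edges now: 1
Op 2: add_edge(E, C) (duplicate, no change). Edges now: 1
Op 3: add_edge(E, G). Edges now: 2
Op 4: add_edge(E, D). Edges now: 3
Op 5: add_edge(E, A). Edges now: 4
Op 6: add_edge(G, D). Edges now: 5
Op 7: add_edge(B, C). Edges now: 6
Op 8: add_edge(F, C). Edges now: 7
Op 9: add_edge(E, B). Edges now: 8
Op 10: add_edge(G, A). Edges now: 9
Op 11: add_edge(B, F). Edges now: 10
Op 12: add_edge(A, F). Edges now: 11
Compute levels (Kahn BFS):
  sources (in-degree 0): E
  process E: level=0
    E->A: in-degree(A)=1, level(A)>=1
    E->B: in-degree(B)=0, level(B)=1, enqueue
    E->C: in-degree(C)=2, level(C)>=1
    E->D: in-degree(D)=1, level(D)>=1
    E->G: in-degree(G)=0, level(G)=1, enqueue
  process B: level=1
    B->C: in-degree(C)=1, level(C)>=2
    B->F: in-degree(F)=1, level(F)>=2
  process G: level=1
    G->A: in-degree(A)=0, level(A)=2, enqueue
    G->D: in-degree(D)=0, level(D)=2, enqueue
  process A: level=2
    A->F: in-degree(F)=0, level(F)=3, enqueue
  process D: level=2
  process F: level=3
    F->C: in-degree(C)=0, level(C)=4, enqueue
  process C: level=4
All levels: A:2, B:1, C:4, D:2, E:0, F:3, G:1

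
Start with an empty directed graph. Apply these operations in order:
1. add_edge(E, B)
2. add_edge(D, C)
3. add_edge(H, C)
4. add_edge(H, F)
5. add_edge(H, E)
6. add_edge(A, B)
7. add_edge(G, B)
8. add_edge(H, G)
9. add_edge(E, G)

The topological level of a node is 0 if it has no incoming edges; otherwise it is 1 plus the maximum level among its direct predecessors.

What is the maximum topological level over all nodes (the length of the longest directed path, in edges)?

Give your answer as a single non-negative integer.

Op 1: add_edge(E, B). Edges now: 1
Op 2: add_edge(D, C). Edges now: 2
Op 3: add_edge(H, C). Edges now: 3
Op 4: add_edge(H, F). Edges now: 4
Op 5: add_edge(H, E). Edges now: 5
Op 6: add_edge(A, B). Edges now: 6
Op 7: add_edge(G, B). Edges now: 7
Op 8: add_edge(H, G). Edges now: 8
Op 9: add_edge(E, G). Edges now: 9
Compute levels (Kahn BFS):
  sources (in-degree 0): A, D, H
  process A: level=0
    A->B: in-degree(B)=2, level(B)>=1
  process D: level=0
    D->C: in-degree(C)=1, level(C)>=1
  process H: level=0
    H->C: in-degree(C)=0, level(C)=1, enqueue
    H->E: in-degree(E)=0, level(E)=1, enqueue
    H->F: in-degree(F)=0, level(F)=1, enqueue
    H->G: in-degree(G)=1, level(G)>=1
  process C: level=1
  process E: level=1
    E->B: in-degree(B)=1, level(B)>=2
    E->G: in-degree(G)=0, level(G)=2, enqueue
  process F: level=1
  process G: level=2
    G->B: in-degree(B)=0, level(B)=3, enqueue
  process B: level=3
All levels: A:0, B:3, C:1, D:0, E:1, F:1, G:2, H:0
max level = 3

Answer: 3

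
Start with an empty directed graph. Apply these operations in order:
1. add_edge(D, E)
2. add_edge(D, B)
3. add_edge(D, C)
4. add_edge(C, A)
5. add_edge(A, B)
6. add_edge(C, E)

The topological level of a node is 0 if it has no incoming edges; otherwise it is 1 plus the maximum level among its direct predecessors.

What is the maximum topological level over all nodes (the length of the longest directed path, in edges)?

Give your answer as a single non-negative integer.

Answer: 3

Derivation:
Op 1: add_edge(D, E). Edges now: 1
Op 2: add_edge(D, B). Edges now: 2
Op 3: add_edge(D, C). Edges now: 3
Op 4: add_edge(C, A). Edges now: 4
Op 5: add_edge(A, B). Edges now: 5
Op 6: add_edge(C, E). Edges now: 6
Compute levels (Kahn BFS):
  sources (in-degree 0): D
  process D: level=0
    D->B: in-degree(B)=1, level(B)>=1
    D->C: in-degree(C)=0, level(C)=1, enqueue
    D->E: in-degree(E)=1, level(E)>=1
  process C: level=1
    C->A: in-degree(A)=0, level(A)=2, enqueue
    C->E: in-degree(E)=0, level(E)=2, enqueue
  process A: level=2
    A->B: in-degree(B)=0, level(B)=3, enqueue
  process E: level=2
  process B: level=3
All levels: A:2, B:3, C:1, D:0, E:2
max level = 3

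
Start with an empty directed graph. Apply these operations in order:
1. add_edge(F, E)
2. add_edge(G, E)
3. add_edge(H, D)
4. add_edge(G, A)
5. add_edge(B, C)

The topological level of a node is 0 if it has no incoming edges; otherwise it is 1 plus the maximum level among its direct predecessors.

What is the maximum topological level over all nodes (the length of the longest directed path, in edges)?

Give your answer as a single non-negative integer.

Answer: 1

Derivation:
Op 1: add_edge(F, E). Edges now: 1
Op 2: add_edge(G, E). Edges now: 2
Op 3: add_edge(H, D). Edges now: 3
Op 4: add_edge(G, A). Edges now: 4
Op 5: add_edge(B, C). Edges now: 5
Compute levels (Kahn BFS):
  sources (in-degree 0): B, F, G, H
  process B: level=0
    B->C: in-degree(C)=0, level(C)=1, enqueue
  process F: level=0
    F->E: in-degree(E)=1, level(E)>=1
  process G: level=0
    G->A: in-degree(A)=0, level(A)=1, enqueue
    G->E: in-degree(E)=0, level(E)=1, enqueue
  process H: level=0
    H->D: in-degree(D)=0, level(D)=1, enqueue
  process C: level=1
  process A: level=1
  process E: level=1
  process D: level=1
All levels: A:1, B:0, C:1, D:1, E:1, F:0, G:0, H:0
max level = 1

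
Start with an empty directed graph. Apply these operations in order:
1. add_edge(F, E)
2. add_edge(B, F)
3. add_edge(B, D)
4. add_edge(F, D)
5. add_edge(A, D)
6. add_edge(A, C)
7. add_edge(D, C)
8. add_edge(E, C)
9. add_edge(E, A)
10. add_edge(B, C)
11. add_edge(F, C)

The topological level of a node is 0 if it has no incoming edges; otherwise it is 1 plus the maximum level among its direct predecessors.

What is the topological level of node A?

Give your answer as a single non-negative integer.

Answer: 3

Derivation:
Op 1: add_edge(F, E). Edges now: 1
Op 2: add_edge(B, F). Edges now: 2
Op 3: add_edge(B, D). Edges now: 3
Op 4: add_edge(F, D). Edges now: 4
Op 5: add_edge(A, D). Edges now: 5
Op 6: add_edge(A, C). Edges now: 6
Op 7: add_edge(D, C). Edges now: 7
Op 8: add_edge(E, C). Edges now: 8
Op 9: add_edge(E, A). Edges now: 9
Op 10: add_edge(B, C). Edges now: 10
Op 11: add_edge(F, C). Edges now: 11
Compute levels (Kahn BFS):
  sources (in-degree 0): B
  process B: level=0
    B->C: in-degree(C)=4, level(C)>=1
    B->D: in-degree(D)=2, level(D)>=1
    B->F: in-degree(F)=0, level(F)=1, enqueue
  process F: level=1
    F->C: in-degree(C)=3, level(C)>=2
    F->D: in-degree(D)=1, level(D)>=2
    F->E: in-degree(E)=0, level(E)=2, enqueue
  process E: level=2
    E->A: in-degree(A)=0, level(A)=3, enqueue
    E->C: in-degree(C)=2, level(C)>=3
  process A: level=3
    A->C: in-degree(C)=1, level(C)>=4
    A->D: in-degree(D)=0, level(D)=4, enqueue
  process D: level=4
    D->C: in-degree(C)=0, level(C)=5, enqueue
  process C: level=5
All levels: A:3, B:0, C:5, D:4, E:2, F:1
level(A) = 3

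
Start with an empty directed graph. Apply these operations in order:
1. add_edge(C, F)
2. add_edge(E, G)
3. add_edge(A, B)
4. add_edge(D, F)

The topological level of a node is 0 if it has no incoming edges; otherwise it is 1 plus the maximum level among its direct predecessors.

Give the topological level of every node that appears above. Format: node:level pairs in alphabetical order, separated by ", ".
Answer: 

Answer: A:0, B:1, C:0, D:0, E:0, F:1, G:1

Derivation:
Op 1: add_edge(C, F). Edges now: 1
Op 2: add_edge(E, G). Edges now: 2
Op 3: add_edge(A, B). Edges now: 3
Op 4: add_edge(D, F). Edges now: 4
Compute levels (Kahn BFS):
  sources (in-degree 0): A, C, D, E
  process A: level=0
    A->B: in-degree(B)=0, level(B)=1, enqueue
  process C: level=0
    C->F: in-degree(F)=1, level(F)>=1
  process D: level=0
    D->F: in-degree(F)=0, level(F)=1, enqueue
  process E: level=0
    E->G: in-degree(G)=0, level(G)=1, enqueue
  process B: level=1
  process F: level=1
  process G: level=1
All levels: A:0, B:1, C:0, D:0, E:0, F:1, G:1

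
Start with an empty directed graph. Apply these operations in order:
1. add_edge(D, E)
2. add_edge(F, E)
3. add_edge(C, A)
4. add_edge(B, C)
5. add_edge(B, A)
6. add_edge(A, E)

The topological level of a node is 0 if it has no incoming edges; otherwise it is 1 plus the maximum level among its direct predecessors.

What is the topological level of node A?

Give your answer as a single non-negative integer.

Op 1: add_edge(D, E). Edges now: 1
Op 2: add_edge(F, E). Edges now: 2
Op 3: add_edge(C, A). Edges now: 3
Op 4: add_edge(B, C). Edges now: 4
Op 5: add_edge(B, A). Edges now: 5
Op 6: add_edge(A, E). Edges now: 6
Compute levels (Kahn BFS):
  sources (in-degree 0): B, D, F
  process B: level=0
    B->A: in-degree(A)=1, level(A)>=1
    B->C: in-degree(C)=0, level(C)=1, enqueue
  process D: level=0
    D->E: in-degree(E)=2, level(E)>=1
  process F: level=0
    F->E: in-degree(E)=1, level(E)>=1
  process C: level=1
    C->A: in-degree(A)=0, level(A)=2, enqueue
  process A: level=2
    A->E: in-degree(E)=0, level(E)=3, enqueue
  process E: level=3
All levels: A:2, B:0, C:1, D:0, E:3, F:0
level(A) = 2

Answer: 2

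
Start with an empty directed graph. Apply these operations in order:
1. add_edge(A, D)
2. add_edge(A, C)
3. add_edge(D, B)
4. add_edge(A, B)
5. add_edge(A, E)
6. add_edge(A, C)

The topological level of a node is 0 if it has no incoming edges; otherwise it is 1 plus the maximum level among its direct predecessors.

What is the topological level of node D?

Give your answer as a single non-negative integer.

Answer: 1

Derivation:
Op 1: add_edge(A, D). Edges now: 1
Op 2: add_edge(A, C). Edges now: 2
Op 3: add_edge(D, B). Edges now: 3
Op 4: add_edge(A, B). Edges now: 4
Op 5: add_edge(A, E). Edges now: 5
Op 6: add_edge(A, C) (duplicate, no change). Edges now: 5
Compute levels (Kahn BFS):
  sources (in-degree 0): A
  process A: level=0
    A->B: in-degree(B)=1, level(B)>=1
    A->C: in-degree(C)=0, level(C)=1, enqueue
    A->D: in-degree(D)=0, level(D)=1, enqueue
    A->E: in-degree(E)=0, level(E)=1, enqueue
  process C: level=1
  process D: level=1
    D->B: in-degree(B)=0, level(B)=2, enqueue
  process E: level=1
  process B: level=2
All levels: A:0, B:2, C:1, D:1, E:1
level(D) = 1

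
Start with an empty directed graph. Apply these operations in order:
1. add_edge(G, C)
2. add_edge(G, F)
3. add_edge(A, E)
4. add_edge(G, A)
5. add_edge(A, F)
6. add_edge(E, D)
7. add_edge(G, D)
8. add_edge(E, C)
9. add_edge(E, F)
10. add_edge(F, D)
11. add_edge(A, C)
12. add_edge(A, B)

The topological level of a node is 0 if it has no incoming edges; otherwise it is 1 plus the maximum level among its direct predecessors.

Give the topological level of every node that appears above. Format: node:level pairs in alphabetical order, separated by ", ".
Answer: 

Op 1: add_edge(G, C). Edges now: 1
Op 2: add_edge(G, F). Edges now: 2
Op 3: add_edge(A, E). Edges now: 3
Op 4: add_edge(G, A). Edges now: 4
Op 5: add_edge(A, F). Edges now: 5
Op 6: add_edge(E, D). Edges now: 6
Op 7: add_edge(G, D). Edges now: 7
Op 8: add_edge(E, C). Edges now: 8
Op 9: add_edge(E, F). Edges now: 9
Op 10: add_edge(F, D). Edges now: 10
Op 11: add_edge(A, C). Edges now: 11
Op 12: add_edge(A, B). Edges now: 12
Compute levels (Kahn BFS):
  sources (in-degree 0): G
  process G: level=0
    G->A: in-degree(A)=0, level(A)=1, enqueue
    G->C: in-degree(C)=2, level(C)>=1
    G->D: in-degree(D)=2, level(D)>=1
    G->F: in-degree(F)=2, level(F)>=1
  process A: level=1
    A->B: in-degree(B)=0, level(B)=2, enqueue
    A->C: in-degree(C)=1, level(C)>=2
    A->E: in-degree(E)=0, level(E)=2, enqueue
    A->F: in-degree(F)=1, level(F)>=2
  process B: level=2
  process E: level=2
    E->C: in-degree(C)=0, level(C)=3, enqueue
    E->D: in-degree(D)=1, level(D)>=3
    E->F: in-degree(F)=0, level(F)=3, enqueue
  process C: level=3
  process F: level=3
    F->D: in-degree(D)=0, level(D)=4, enqueue
  process D: level=4
All levels: A:1, B:2, C:3, D:4, E:2, F:3, G:0

Answer: A:1, B:2, C:3, D:4, E:2, F:3, G:0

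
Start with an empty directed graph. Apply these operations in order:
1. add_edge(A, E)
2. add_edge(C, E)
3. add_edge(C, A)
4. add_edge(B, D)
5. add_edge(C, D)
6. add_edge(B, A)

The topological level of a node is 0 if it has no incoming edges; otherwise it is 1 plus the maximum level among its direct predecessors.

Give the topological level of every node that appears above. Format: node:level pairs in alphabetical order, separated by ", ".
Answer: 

Answer: A:1, B:0, C:0, D:1, E:2

Derivation:
Op 1: add_edge(A, E). Edges now: 1
Op 2: add_edge(C, E). Edges now: 2
Op 3: add_edge(C, A). Edges now: 3
Op 4: add_edge(B, D). Edges now: 4
Op 5: add_edge(C, D). Edges now: 5
Op 6: add_edge(B, A). Edges now: 6
Compute levels (Kahn BFS):
  sources (in-degree 0): B, C
  process B: level=0
    B->A: in-degree(A)=1, level(A)>=1
    B->D: in-degree(D)=1, level(D)>=1
  process C: level=0
    C->A: in-degree(A)=0, level(A)=1, enqueue
    C->D: in-degree(D)=0, level(D)=1, enqueue
    C->E: in-degree(E)=1, level(E)>=1
  process A: level=1
    A->E: in-degree(E)=0, level(E)=2, enqueue
  process D: level=1
  process E: level=2
All levels: A:1, B:0, C:0, D:1, E:2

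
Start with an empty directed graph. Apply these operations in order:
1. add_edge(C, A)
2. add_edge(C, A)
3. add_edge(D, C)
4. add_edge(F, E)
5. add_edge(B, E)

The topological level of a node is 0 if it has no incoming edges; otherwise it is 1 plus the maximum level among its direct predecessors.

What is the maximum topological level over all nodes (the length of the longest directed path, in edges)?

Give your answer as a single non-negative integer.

Op 1: add_edge(C, A). Edges now: 1
Op 2: add_edge(C, A) (duplicate, no change). Edges now: 1
Op 3: add_edge(D, C). Edges now: 2
Op 4: add_edge(F, E). Edges now: 3
Op 5: add_edge(B, E). Edges now: 4
Compute levels (Kahn BFS):
  sources (in-degree 0): B, D, F
  process B: level=0
    B->E: in-degree(E)=1, level(E)>=1
  process D: level=0
    D->C: in-degree(C)=0, level(C)=1, enqueue
  process F: level=0
    F->E: in-degree(E)=0, level(E)=1, enqueue
  process C: level=1
    C->A: in-degree(A)=0, level(A)=2, enqueue
  process E: level=1
  process A: level=2
All levels: A:2, B:0, C:1, D:0, E:1, F:0
max level = 2

Answer: 2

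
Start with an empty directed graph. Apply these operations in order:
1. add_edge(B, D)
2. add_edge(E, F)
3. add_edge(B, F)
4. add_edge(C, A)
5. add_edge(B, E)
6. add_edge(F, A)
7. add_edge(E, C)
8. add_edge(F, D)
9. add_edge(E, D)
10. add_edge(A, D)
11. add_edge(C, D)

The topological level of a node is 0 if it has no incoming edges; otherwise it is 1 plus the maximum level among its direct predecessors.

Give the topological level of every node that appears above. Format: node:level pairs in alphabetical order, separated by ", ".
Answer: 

Answer: A:3, B:0, C:2, D:4, E:1, F:2

Derivation:
Op 1: add_edge(B, D). Edges now: 1
Op 2: add_edge(E, F). Edges now: 2
Op 3: add_edge(B, F). Edges now: 3
Op 4: add_edge(C, A). Edges now: 4
Op 5: add_edge(B, E). Edges now: 5
Op 6: add_edge(F, A). Edges now: 6
Op 7: add_edge(E, C). Edges now: 7
Op 8: add_edge(F, D). Edges now: 8
Op 9: add_edge(E, D). Edges now: 9
Op 10: add_edge(A, D). Edges now: 10
Op 11: add_edge(C, D). Edges now: 11
Compute levels (Kahn BFS):
  sources (in-degree 0): B
  process B: level=0
    B->D: in-degree(D)=4, level(D)>=1
    B->E: in-degree(E)=0, level(E)=1, enqueue
    B->F: in-degree(F)=1, level(F)>=1
  process E: level=1
    E->C: in-degree(C)=0, level(C)=2, enqueue
    E->D: in-degree(D)=3, level(D)>=2
    E->F: in-degree(F)=0, level(F)=2, enqueue
  process C: level=2
    C->A: in-degree(A)=1, level(A)>=3
    C->D: in-degree(D)=2, level(D)>=3
  process F: level=2
    F->A: in-degree(A)=0, level(A)=3, enqueue
    F->D: in-degree(D)=1, level(D)>=3
  process A: level=3
    A->D: in-degree(D)=0, level(D)=4, enqueue
  process D: level=4
All levels: A:3, B:0, C:2, D:4, E:1, F:2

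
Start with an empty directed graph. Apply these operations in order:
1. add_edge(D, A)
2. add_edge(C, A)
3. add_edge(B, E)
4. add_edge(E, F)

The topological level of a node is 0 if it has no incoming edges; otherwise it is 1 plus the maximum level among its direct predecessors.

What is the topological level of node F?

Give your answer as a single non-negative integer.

Op 1: add_edge(D, A). Edges now: 1
Op 2: add_edge(C, A). Edges now: 2
Op 3: add_edge(B, E). Edges now: 3
Op 4: add_edge(E, F). Edges now: 4
Compute levels (Kahn BFS):
  sources (in-degree 0): B, C, D
  process B: level=0
    B->E: in-degree(E)=0, level(E)=1, enqueue
  process C: level=0
    C->A: in-degree(A)=1, level(A)>=1
  process D: level=0
    D->A: in-degree(A)=0, level(A)=1, enqueue
  process E: level=1
    E->F: in-degree(F)=0, level(F)=2, enqueue
  process A: level=1
  process F: level=2
All levels: A:1, B:0, C:0, D:0, E:1, F:2
level(F) = 2

Answer: 2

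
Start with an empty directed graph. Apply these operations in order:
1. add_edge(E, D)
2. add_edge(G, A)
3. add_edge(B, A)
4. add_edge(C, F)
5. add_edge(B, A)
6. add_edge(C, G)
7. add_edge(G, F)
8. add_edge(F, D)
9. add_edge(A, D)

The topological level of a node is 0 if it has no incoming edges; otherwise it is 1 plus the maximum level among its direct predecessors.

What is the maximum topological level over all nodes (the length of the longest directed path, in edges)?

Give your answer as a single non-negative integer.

Answer: 3

Derivation:
Op 1: add_edge(E, D). Edges now: 1
Op 2: add_edge(G, A). Edges now: 2
Op 3: add_edge(B, A). Edges now: 3
Op 4: add_edge(C, F). Edges now: 4
Op 5: add_edge(B, A) (duplicate, no change). Edges now: 4
Op 6: add_edge(C, G). Edges now: 5
Op 7: add_edge(G, F). Edges now: 6
Op 8: add_edge(F, D). Edges now: 7
Op 9: add_edge(A, D). Edges now: 8
Compute levels (Kahn BFS):
  sources (in-degree 0): B, C, E
  process B: level=0
    B->A: in-degree(A)=1, level(A)>=1
  process C: level=0
    C->F: in-degree(F)=1, level(F)>=1
    C->G: in-degree(G)=0, level(G)=1, enqueue
  process E: level=0
    E->D: in-degree(D)=2, level(D)>=1
  process G: level=1
    G->A: in-degree(A)=0, level(A)=2, enqueue
    G->F: in-degree(F)=0, level(F)=2, enqueue
  process A: level=2
    A->D: in-degree(D)=1, level(D)>=3
  process F: level=2
    F->D: in-degree(D)=0, level(D)=3, enqueue
  process D: level=3
All levels: A:2, B:0, C:0, D:3, E:0, F:2, G:1
max level = 3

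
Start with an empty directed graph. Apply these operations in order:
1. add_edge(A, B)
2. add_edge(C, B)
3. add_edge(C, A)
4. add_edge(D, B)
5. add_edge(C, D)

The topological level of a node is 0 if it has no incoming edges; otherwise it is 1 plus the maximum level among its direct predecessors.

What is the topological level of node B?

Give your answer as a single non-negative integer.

Answer: 2

Derivation:
Op 1: add_edge(A, B). Edges now: 1
Op 2: add_edge(C, B). Edges now: 2
Op 3: add_edge(C, A). Edges now: 3
Op 4: add_edge(D, B). Edges now: 4
Op 5: add_edge(C, D). Edges now: 5
Compute levels (Kahn BFS):
  sources (in-degree 0): C
  process C: level=0
    C->A: in-degree(A)=0, level(A)=1, enqueue
    C->B: in-degree(B)=2, level(B)>=1
    C->D: in-degree(D)=0, level(D)=1, enqueue
  process A: level=1
    A->B: in-degree(B)=1, level(B)>=2
  process D: level=1
    D->B: in-degree(B)=0, level(B)=2, enqueue
  process B: level=2
All levels: A:1, B:2, C:0, D:1
level(B) = 2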